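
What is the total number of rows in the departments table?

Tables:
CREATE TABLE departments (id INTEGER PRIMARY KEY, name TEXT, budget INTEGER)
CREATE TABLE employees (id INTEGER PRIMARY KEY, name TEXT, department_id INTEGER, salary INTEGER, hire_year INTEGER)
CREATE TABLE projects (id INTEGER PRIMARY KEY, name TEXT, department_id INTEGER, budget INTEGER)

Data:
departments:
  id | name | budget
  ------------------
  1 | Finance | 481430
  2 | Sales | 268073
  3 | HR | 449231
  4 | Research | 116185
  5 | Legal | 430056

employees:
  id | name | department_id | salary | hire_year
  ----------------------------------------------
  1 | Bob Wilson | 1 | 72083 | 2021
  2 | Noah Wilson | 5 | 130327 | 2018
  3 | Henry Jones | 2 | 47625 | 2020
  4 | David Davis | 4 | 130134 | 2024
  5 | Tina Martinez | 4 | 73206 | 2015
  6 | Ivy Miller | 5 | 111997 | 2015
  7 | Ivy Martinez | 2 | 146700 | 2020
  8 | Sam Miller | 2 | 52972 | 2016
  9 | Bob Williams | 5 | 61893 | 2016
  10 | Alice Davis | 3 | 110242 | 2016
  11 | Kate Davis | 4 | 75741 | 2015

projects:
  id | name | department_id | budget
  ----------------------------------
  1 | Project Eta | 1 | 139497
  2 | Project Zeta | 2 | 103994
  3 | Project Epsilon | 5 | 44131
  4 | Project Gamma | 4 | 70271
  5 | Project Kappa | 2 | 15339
SELECT COUNT(*) FROM departments

Execution result:
5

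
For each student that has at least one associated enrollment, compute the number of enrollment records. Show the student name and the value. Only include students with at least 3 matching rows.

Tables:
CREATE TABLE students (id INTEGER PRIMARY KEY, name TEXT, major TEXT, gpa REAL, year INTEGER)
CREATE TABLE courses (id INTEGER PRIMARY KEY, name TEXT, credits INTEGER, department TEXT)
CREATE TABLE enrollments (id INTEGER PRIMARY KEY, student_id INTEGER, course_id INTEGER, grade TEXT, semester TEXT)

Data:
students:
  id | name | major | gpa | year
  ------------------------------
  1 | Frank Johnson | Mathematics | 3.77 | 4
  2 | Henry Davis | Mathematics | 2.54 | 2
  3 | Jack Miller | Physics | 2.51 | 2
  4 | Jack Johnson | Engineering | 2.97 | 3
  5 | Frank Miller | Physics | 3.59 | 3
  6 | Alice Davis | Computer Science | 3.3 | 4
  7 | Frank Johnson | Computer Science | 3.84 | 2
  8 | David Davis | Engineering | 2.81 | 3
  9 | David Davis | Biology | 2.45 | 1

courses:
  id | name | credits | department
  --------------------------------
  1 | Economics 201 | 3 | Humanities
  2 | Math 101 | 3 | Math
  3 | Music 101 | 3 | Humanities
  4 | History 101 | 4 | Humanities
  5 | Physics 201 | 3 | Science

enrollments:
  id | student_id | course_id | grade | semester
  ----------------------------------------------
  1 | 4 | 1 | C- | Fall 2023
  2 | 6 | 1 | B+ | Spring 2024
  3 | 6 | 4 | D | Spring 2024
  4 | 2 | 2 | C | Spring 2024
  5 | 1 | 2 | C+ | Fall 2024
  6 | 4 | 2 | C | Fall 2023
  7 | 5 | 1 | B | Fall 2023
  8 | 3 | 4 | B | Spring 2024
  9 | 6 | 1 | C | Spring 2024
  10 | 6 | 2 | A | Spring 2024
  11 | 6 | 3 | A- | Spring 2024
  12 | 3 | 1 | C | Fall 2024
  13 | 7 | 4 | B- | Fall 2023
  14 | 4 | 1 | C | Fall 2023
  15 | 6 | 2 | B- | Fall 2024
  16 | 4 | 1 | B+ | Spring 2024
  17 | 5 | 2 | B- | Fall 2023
SELECT p.name, COUNT(*) AS n FROM enrollments c JOIN students p ON c.student_id = p.id GROUP BY p.id, p.name HAVING COUNT(*) >= 3

Execution result:
name | n
Jack Johnson | 4
Alice Davis | 6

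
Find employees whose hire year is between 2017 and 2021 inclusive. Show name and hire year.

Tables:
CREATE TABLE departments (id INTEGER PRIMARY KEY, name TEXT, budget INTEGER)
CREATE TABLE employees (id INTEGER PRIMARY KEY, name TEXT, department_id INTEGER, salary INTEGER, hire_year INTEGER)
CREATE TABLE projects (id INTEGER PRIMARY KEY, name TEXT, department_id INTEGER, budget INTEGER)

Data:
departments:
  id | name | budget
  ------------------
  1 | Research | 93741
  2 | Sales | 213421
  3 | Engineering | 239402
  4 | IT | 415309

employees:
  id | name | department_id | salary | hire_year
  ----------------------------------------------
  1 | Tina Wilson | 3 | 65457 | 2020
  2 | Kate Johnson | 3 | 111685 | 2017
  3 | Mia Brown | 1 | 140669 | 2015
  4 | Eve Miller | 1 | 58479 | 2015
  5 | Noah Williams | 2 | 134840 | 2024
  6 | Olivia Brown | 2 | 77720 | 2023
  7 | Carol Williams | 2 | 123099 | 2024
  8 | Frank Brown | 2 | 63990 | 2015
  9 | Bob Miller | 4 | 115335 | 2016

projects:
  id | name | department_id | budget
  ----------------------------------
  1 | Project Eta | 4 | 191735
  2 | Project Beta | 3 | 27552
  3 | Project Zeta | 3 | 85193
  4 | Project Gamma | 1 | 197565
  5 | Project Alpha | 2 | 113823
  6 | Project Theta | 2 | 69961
SELECT name, hire_year FROM employees WHERE hire_year BETWEEN 2017 AND 2021

Execution result:
name | hire_year
Tina Wilson | 2020
Kate Johnson | 2017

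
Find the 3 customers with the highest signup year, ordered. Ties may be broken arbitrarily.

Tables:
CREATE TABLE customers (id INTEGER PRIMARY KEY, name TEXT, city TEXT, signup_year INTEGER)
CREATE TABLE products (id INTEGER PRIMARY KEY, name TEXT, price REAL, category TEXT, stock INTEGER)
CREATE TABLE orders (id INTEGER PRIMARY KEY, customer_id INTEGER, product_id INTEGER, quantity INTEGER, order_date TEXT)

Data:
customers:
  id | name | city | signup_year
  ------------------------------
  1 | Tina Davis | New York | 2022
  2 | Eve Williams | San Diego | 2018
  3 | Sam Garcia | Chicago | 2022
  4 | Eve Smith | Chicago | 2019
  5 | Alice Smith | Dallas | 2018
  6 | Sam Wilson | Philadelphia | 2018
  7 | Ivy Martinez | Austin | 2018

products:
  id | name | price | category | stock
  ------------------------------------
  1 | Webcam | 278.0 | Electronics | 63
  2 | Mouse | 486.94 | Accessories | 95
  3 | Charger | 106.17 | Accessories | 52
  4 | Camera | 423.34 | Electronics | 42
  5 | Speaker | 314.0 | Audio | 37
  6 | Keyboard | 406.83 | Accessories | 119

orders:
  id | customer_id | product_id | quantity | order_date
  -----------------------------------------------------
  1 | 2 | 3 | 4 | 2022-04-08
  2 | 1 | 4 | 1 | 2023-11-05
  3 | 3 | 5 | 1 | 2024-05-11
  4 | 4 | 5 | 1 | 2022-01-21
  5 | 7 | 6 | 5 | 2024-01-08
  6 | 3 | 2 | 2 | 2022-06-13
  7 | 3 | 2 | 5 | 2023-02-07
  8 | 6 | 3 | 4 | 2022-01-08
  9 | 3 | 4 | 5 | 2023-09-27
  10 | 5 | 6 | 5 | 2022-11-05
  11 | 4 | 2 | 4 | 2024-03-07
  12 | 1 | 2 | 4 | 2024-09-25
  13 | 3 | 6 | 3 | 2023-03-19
SELECT name, signup_year FROM customers ORDER BY signup_year DESC LIMIT 3

Execution result:
name | signup_year
Tina Davis | 2022
Sam Garcia | 2022
Eve Smith | 2019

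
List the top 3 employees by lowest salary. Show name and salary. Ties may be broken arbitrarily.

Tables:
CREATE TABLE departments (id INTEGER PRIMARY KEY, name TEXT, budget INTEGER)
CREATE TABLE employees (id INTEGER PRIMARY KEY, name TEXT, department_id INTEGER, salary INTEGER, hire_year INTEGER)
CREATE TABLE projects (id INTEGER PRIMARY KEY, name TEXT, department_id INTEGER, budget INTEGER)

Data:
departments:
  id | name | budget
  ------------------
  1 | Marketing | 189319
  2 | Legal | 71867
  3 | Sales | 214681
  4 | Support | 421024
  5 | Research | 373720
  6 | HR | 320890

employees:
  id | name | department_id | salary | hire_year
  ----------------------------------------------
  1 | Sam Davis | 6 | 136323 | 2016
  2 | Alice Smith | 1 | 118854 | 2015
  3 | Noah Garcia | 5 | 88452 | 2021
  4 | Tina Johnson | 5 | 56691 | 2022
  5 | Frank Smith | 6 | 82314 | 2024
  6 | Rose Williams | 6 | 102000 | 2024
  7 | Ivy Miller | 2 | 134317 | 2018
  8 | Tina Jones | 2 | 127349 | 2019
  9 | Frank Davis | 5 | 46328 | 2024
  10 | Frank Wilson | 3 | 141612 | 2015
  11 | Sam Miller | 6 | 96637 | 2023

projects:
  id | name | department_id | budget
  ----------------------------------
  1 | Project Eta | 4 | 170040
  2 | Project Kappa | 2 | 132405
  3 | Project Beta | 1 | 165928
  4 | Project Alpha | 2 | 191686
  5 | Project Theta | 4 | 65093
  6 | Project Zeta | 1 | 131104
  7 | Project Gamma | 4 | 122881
SELECT name, salary FROM employees ORDER BY salary ASC LIMIT 3

Execution result:
name | salary
Frank Davis | 46328
Tina Johnson | 56691
Frank Smith | 82314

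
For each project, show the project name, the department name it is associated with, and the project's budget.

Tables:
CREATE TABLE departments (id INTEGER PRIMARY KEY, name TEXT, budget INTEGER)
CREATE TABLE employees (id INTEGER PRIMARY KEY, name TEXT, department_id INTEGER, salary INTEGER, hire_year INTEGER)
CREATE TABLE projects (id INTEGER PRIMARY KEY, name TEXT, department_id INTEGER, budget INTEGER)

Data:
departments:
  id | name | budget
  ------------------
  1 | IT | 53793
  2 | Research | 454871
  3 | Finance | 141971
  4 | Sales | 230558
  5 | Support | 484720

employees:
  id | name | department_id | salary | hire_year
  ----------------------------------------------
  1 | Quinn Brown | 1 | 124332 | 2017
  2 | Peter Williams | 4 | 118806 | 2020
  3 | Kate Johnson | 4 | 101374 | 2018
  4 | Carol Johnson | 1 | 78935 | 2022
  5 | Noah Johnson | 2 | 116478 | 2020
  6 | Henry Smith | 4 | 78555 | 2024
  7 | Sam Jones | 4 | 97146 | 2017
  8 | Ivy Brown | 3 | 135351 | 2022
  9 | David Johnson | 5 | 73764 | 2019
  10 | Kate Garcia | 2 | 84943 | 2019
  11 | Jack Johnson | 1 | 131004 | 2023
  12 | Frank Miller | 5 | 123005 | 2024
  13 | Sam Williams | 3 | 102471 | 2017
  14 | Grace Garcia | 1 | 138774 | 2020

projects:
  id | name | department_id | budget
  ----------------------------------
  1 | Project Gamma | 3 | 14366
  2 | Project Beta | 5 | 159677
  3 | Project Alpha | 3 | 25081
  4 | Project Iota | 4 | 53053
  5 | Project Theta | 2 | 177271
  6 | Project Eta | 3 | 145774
SELECT c.name, p.name AS department, c.budget FROM projects c JOIN departments p ON c.department_id = p.id

Execution result:
name | department | budget
Project Gamma | Finance | 14366
Project Beta | Support | 159677
Project Alpha | Finance | 25081
Project Iota | Sales | 53053
Project Theta | Research | 177271
Project Eta | Finance | 145774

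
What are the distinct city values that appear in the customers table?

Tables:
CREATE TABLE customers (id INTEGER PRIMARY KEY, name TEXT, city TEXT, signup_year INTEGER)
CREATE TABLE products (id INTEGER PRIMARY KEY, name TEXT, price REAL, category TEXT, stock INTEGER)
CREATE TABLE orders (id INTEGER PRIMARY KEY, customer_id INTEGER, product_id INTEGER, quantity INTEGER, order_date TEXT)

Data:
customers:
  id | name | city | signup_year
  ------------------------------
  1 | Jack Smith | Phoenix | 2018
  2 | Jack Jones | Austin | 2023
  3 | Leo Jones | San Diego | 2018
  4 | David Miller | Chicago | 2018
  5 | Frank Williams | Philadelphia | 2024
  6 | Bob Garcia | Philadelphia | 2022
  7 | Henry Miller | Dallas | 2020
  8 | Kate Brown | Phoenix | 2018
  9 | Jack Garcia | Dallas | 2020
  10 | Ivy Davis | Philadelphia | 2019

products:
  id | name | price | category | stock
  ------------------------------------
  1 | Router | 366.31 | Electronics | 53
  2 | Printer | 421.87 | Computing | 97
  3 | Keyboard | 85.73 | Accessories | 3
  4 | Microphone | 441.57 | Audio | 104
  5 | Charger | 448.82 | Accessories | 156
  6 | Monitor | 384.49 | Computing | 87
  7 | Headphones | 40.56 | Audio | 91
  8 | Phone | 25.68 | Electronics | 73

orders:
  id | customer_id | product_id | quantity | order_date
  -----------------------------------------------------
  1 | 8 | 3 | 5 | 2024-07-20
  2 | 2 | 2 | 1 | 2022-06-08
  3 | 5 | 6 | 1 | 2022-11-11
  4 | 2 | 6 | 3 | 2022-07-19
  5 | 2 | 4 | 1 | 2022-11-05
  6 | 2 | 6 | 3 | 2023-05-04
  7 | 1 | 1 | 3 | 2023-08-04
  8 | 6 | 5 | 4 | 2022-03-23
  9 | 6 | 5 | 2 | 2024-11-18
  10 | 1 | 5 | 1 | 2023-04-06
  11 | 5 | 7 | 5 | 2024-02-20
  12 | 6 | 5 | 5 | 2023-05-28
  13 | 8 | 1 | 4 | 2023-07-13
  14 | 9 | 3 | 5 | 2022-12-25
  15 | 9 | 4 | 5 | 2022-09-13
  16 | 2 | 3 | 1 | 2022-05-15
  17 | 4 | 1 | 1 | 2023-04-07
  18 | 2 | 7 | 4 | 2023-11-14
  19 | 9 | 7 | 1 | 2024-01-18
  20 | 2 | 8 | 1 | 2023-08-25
SELECT DISTINCT city FROM customers

Execution result:
city
Phoenix
Austin
San Diego
Chicago
Philadelphia
Dallas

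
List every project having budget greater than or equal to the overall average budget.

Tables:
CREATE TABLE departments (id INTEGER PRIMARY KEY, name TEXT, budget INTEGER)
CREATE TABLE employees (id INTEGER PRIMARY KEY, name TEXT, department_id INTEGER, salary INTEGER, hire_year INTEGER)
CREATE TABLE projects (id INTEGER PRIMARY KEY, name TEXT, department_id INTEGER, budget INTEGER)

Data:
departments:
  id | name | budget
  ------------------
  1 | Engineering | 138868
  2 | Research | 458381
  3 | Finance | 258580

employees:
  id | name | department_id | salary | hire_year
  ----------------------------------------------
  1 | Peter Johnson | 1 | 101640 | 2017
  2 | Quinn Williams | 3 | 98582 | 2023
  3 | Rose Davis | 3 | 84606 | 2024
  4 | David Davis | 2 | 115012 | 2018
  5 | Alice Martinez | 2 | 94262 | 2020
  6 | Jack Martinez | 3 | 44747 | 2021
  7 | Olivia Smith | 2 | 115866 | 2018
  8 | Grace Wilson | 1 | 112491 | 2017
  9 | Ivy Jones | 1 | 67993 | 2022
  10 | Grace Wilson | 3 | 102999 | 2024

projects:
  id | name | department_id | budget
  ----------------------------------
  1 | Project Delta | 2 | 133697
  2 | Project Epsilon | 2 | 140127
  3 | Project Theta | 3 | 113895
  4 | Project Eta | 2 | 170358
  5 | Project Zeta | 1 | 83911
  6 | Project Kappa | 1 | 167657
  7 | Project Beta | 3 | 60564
SELECT name, budget FROM projects WHERE budget >= (SELECT AVG(budget) FROM projects)

Execution result:
name | budget
Project Delta | 133697
Project Epsilon | 140127
Project Eta | 170358
Project Kappa | 167657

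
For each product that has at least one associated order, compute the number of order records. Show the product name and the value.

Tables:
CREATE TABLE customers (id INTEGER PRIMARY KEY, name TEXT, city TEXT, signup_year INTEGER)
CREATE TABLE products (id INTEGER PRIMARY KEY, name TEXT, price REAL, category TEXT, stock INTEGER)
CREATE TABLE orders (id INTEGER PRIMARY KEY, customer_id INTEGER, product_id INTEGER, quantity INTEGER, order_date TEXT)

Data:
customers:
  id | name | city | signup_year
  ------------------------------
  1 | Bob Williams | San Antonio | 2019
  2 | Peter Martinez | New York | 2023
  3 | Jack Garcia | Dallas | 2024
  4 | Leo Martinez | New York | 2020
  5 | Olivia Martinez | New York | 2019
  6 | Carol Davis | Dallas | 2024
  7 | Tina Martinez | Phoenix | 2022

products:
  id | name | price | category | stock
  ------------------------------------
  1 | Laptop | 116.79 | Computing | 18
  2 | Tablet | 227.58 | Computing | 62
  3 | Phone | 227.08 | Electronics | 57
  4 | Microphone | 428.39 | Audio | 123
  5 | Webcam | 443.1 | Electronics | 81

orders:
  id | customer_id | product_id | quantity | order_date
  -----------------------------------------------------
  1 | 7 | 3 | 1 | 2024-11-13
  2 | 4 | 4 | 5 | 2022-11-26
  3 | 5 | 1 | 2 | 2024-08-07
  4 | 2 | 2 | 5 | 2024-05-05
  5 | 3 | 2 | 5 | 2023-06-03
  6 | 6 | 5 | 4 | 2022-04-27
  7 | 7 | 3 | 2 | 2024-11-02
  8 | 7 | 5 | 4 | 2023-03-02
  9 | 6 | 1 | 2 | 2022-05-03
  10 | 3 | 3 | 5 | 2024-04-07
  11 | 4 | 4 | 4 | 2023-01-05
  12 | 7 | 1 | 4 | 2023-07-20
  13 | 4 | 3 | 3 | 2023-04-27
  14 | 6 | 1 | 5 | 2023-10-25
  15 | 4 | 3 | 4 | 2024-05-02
SELECT p.name, COUNT(*) AS n FROM orders c JOIN products p ON c.product_id = p.id GROUP BY p.id, p.name

Execution result:
name | n
Laptop | 4
Tablet | 2
Phone | 5
Microphone | 2
Webcam | 2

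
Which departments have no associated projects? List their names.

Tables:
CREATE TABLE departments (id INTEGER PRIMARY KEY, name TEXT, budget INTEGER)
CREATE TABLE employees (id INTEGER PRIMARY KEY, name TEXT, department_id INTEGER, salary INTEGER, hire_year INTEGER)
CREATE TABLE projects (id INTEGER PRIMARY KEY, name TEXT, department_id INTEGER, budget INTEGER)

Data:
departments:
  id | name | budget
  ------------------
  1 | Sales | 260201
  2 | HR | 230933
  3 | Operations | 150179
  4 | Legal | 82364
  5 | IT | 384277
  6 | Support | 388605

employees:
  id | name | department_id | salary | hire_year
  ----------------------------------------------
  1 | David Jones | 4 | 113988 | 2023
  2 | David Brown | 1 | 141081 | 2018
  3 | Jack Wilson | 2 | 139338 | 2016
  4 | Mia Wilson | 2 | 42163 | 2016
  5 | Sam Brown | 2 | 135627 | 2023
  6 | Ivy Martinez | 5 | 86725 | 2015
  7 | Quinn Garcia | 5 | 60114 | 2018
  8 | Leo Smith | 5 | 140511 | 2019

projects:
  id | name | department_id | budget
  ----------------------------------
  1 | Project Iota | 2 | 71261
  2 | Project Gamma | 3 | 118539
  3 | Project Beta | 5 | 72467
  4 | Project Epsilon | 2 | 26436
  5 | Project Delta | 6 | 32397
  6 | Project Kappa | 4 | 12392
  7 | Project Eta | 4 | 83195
SELECT p.name FROM departments p LEFT JOIN projects c ON c.department_id = p.id WHERE c.id IS NULL

Execution result:
Sales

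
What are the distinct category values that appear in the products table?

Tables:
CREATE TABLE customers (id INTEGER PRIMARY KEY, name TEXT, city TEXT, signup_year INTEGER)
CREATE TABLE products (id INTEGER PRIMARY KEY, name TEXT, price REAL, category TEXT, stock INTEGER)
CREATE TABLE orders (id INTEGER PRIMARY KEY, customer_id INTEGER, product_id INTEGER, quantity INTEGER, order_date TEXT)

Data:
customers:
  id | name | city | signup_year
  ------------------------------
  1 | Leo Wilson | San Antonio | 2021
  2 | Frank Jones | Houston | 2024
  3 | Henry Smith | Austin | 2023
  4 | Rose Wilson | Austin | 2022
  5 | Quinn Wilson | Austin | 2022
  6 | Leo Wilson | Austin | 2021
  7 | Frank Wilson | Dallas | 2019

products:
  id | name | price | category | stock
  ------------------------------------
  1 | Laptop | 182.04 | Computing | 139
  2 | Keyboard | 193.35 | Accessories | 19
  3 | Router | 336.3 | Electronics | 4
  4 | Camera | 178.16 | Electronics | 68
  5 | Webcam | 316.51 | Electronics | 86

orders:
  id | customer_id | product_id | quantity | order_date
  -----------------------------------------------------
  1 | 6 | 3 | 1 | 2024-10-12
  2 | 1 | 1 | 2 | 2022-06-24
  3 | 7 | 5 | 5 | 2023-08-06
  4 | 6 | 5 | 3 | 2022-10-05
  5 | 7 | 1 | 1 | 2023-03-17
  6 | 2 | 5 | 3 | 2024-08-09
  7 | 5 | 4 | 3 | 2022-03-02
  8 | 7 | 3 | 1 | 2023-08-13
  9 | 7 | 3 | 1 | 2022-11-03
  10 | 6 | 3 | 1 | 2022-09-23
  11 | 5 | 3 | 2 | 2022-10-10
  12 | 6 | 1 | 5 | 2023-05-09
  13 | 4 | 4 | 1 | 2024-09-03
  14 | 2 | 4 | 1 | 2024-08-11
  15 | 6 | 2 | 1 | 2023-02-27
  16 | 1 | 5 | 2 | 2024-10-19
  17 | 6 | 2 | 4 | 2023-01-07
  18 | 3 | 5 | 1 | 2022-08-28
SELECT DISTINCT category FROM products

Execution result:
category
Computing
Accessories
Electronics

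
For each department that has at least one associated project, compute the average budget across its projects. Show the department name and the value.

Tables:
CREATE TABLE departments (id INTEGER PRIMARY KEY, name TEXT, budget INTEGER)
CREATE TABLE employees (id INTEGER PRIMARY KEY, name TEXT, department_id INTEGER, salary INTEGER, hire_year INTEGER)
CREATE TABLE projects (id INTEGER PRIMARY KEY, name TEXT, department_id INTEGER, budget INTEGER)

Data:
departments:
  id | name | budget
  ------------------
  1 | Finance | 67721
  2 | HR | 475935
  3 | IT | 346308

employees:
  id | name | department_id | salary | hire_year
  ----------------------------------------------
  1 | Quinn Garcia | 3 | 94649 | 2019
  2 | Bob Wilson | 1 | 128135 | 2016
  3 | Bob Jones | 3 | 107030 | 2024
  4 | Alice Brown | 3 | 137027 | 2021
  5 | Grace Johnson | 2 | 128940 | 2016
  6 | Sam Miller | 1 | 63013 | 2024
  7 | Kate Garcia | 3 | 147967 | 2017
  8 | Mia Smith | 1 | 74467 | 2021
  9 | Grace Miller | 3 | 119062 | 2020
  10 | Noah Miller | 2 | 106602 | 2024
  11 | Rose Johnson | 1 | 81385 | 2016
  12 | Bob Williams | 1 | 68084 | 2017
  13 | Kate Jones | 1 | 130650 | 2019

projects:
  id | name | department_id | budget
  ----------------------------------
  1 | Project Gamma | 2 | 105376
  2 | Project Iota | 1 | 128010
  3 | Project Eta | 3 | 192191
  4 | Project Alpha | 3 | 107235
SELECT p.name, AVG(c.budget) AS avg_budget FROM projects c JOIN departments p ON c.department_id = p.id GROUP BY p.id, p.name

Execution result:
name | avg_budget
Finance | 128010.00
HR | 105376.00
IT | 149713.00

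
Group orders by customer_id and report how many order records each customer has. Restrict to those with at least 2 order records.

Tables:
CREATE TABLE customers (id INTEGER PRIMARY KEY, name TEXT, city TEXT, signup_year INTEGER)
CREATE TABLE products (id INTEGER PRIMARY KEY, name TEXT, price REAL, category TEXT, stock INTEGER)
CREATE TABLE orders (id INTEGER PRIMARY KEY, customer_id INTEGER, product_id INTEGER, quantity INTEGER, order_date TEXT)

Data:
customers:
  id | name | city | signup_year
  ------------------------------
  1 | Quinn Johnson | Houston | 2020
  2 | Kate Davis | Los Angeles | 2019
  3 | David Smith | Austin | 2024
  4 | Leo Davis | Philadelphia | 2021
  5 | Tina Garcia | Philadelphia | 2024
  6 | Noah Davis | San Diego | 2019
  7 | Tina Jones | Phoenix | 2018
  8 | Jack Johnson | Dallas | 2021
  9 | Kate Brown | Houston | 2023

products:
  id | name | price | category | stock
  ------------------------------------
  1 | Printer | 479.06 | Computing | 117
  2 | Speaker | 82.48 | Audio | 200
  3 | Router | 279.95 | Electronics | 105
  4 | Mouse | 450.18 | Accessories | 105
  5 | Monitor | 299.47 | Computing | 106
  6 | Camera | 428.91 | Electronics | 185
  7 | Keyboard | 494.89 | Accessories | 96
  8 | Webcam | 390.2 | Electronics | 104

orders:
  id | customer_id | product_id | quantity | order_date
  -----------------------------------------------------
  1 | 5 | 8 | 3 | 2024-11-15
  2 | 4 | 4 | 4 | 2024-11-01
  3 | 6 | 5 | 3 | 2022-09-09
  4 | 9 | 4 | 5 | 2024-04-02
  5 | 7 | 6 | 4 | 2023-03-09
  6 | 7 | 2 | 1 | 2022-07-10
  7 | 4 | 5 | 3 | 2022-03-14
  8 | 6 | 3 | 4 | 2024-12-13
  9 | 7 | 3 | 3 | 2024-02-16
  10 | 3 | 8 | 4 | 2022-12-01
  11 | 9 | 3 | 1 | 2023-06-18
SELECT customer_id, COUNT(*) AS order_count FROM orders GROUP BY customer_id HAVING COUNT(*) >= 2

Execution result:
customer_id | order_count
4 | 2
6 | 2
7 | 3
9 | 2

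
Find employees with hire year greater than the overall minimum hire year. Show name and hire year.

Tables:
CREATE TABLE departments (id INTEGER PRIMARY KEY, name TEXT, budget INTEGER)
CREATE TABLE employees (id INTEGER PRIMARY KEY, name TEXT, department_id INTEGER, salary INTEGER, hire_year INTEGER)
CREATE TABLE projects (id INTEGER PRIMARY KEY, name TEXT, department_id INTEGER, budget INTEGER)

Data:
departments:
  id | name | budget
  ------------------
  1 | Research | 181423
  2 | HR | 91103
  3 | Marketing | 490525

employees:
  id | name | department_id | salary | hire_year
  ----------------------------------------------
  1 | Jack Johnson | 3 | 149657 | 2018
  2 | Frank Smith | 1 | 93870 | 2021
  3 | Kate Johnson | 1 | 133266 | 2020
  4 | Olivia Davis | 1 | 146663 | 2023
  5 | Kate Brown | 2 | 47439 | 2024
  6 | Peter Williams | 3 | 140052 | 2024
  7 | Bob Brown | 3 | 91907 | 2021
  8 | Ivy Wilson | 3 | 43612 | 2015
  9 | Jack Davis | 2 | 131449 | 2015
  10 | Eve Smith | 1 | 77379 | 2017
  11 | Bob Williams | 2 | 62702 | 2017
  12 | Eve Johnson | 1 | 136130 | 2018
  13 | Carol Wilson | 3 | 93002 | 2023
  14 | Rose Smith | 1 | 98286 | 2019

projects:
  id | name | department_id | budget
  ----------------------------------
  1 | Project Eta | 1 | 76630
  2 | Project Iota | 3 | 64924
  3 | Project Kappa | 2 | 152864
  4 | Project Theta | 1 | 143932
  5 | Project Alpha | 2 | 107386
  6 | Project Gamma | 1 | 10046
SELECT name, hire_year FROM employees WHERE hire_year > (SELECT MIN(hire_year) FROM employees)

Execution result:
name | hire_year
Jack Johnson | 2018
Frank Smith | 2021
Kate Johnson | 2020
Olivia Davis | 2023
Kate Brown | 2024
Peter Williams | 2024
Bob Brown | 2021
Eve Smith | 2017
Bob Williams | 2017
Eve Johnson | 2018
Carol Wilson | 2023
Rose Smith | 2019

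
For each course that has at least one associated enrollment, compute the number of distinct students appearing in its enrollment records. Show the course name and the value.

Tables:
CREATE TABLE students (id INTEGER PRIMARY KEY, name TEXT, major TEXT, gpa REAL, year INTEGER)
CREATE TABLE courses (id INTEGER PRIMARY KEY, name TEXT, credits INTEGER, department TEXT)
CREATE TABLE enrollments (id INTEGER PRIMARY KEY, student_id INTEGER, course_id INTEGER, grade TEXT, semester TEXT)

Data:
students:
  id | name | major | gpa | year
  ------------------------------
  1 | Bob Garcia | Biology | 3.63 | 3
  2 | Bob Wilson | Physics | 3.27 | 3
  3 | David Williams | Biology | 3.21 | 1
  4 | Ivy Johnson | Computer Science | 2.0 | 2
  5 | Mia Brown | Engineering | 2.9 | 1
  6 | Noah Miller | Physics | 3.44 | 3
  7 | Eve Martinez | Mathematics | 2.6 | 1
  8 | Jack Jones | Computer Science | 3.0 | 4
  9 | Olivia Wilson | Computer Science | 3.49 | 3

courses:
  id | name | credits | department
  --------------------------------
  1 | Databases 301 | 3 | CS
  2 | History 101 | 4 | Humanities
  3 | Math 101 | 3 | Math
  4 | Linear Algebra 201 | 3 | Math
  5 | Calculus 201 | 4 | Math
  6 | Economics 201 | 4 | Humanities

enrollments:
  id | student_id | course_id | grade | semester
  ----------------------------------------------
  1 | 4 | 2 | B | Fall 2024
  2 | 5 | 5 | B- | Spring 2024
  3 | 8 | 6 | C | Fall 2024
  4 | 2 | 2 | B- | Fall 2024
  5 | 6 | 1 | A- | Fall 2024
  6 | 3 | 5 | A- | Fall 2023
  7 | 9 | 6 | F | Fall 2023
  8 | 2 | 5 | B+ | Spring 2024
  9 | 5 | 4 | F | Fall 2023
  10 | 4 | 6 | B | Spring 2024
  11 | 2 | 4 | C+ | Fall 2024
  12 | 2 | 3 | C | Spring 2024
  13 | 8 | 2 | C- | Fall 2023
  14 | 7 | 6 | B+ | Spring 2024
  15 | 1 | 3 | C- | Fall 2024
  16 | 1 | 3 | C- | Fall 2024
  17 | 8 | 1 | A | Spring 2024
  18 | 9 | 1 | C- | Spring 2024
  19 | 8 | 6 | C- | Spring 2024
SELECT p.name, COUNT(DISTINCT c.student_id) AS distinct_student_count FROM enrollments c JOIN courses p ON c.course_id = p.id GROUP BY p.id, p.name

Execution result:
name | distinct_student_count
Databases 301 | 3
History 101 | 3
Math 101 | 2
Linear Algebra 201 | 2
Calculus 201 | 3
Economics 201 | 4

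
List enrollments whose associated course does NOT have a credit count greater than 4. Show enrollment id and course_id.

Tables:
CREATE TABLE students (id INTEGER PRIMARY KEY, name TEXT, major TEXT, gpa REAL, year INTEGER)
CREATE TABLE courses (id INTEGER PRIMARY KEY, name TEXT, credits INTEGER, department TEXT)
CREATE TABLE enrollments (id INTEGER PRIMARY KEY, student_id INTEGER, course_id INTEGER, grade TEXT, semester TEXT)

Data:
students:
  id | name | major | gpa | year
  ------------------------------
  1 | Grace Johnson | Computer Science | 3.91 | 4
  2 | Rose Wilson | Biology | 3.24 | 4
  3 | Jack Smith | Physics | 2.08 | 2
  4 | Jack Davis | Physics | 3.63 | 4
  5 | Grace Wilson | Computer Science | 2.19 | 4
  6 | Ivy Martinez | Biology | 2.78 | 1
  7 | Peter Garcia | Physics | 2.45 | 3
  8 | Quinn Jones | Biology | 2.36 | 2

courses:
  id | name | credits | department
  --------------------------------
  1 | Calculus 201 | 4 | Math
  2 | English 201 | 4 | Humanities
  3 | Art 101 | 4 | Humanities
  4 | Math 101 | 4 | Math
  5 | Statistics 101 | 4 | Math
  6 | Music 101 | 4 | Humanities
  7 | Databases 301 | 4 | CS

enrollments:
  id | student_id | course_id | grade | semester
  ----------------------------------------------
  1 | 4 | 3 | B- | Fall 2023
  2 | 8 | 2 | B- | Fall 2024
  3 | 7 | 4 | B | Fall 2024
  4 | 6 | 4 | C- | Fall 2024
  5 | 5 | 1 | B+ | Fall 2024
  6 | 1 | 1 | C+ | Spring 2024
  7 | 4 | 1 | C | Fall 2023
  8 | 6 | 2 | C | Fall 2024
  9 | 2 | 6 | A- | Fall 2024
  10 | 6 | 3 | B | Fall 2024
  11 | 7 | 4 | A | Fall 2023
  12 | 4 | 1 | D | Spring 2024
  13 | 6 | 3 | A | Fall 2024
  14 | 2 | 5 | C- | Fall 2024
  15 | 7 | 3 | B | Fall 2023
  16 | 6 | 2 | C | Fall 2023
SELECT id, course_id FROM enrollments WHERE course_id NOT IN (SELECT id FROM courses WHERE credits > 4)

Execution result:
id | course_id
1 | 3
2 | 2
3 | 4
4 | 4
5 | 1
6 | 1
7 | 1
8 | 2
9 | 6
10 | 3
11 | 4
12 | 1
13 | 3
14 | 5
15 | 3
16 | 2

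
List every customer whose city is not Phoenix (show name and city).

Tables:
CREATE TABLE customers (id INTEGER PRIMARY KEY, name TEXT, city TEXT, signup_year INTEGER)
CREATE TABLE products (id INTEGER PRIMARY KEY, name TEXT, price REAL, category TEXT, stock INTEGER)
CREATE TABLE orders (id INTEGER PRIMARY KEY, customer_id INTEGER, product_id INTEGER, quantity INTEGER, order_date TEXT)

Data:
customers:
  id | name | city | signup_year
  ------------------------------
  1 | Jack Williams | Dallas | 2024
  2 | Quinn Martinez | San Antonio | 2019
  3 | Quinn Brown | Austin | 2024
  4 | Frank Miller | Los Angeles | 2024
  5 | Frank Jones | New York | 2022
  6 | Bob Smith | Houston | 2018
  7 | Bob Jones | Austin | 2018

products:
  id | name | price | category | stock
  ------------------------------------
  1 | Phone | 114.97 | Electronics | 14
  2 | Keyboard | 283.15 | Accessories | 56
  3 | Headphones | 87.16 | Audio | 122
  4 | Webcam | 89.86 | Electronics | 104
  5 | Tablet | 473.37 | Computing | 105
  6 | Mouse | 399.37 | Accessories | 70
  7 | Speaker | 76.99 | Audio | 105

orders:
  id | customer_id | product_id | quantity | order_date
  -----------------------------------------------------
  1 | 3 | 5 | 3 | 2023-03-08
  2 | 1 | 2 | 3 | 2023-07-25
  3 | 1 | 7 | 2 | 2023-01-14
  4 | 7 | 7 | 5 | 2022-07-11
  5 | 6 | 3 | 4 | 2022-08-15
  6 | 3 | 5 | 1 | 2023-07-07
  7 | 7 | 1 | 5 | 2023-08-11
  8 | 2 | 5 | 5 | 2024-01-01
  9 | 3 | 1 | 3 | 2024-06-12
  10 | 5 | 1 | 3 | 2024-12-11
SELECT name, city FROM customers WHERE city <> 'Phoenix'

Execution result:
name | city
Jack Williams | Dallas
Quinn Martinez | San Antonio
Quinn Brown | Austin
Frank Miller | Los Angeles
Frank Jones | New York
Bob Smith | Houston
Bob Jones | Austin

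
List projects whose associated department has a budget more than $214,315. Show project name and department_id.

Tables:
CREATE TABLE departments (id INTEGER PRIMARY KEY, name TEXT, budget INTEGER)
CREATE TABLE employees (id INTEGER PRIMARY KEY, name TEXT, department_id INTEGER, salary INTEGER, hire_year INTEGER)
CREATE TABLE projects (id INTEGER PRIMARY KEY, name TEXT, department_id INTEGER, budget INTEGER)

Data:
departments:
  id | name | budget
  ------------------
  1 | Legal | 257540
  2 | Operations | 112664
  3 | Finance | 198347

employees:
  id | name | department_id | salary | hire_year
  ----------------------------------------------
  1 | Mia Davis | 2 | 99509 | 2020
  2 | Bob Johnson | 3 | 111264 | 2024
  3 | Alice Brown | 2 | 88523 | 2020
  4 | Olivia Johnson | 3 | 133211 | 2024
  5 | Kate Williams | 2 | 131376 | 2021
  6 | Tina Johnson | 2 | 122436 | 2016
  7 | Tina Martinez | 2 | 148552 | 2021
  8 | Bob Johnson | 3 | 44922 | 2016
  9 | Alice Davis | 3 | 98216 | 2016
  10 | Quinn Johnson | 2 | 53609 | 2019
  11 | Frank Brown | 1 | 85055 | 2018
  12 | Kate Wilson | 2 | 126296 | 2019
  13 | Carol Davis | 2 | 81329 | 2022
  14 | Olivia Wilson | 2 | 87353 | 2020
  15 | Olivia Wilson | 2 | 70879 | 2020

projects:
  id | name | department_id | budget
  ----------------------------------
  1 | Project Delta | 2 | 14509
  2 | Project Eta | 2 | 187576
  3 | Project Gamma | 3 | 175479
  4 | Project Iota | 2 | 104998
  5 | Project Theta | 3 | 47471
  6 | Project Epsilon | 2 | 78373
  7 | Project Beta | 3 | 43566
SELECT name, department_id FROM projects WHERE department_id IN (SELECT id FROM departments WHERE budget > 214315)

Execution result:
(no rows)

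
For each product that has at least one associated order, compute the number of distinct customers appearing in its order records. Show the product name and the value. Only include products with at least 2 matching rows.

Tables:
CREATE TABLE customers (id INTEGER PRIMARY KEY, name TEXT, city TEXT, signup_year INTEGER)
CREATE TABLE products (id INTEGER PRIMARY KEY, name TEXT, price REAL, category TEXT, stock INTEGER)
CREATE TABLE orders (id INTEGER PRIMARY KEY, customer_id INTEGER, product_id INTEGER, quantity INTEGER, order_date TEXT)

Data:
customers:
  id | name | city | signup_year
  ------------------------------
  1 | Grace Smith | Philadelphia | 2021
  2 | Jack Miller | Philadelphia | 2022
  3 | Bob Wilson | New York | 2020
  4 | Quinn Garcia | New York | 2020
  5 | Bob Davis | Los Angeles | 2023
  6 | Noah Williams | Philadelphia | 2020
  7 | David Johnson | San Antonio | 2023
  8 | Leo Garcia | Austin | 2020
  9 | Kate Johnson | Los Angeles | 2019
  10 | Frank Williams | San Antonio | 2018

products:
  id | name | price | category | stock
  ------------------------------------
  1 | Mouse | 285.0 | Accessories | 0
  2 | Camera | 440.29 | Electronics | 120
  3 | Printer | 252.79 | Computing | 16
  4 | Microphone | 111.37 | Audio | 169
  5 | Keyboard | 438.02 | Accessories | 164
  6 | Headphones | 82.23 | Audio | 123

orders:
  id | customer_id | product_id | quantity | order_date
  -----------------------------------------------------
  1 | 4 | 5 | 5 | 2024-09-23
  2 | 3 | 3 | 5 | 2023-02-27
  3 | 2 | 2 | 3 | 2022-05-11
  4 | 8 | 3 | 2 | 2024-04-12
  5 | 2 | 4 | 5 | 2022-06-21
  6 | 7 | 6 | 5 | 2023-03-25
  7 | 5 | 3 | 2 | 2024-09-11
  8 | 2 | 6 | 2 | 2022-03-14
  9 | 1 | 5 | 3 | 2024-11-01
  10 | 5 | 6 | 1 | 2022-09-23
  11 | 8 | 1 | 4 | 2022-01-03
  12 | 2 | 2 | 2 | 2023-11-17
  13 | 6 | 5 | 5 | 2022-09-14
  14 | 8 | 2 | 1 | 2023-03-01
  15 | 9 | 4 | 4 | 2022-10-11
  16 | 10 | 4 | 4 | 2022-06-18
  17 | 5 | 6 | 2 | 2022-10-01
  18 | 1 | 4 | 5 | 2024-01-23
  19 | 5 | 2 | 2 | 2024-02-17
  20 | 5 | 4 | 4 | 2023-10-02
SELECT p.name, COUNT(DISTINCT c.customer_id) AS distinct_customer_count FROM orders c JOIN products p ON c.product_id = p.id GROUP BY p.id, p.name HAVING COUNT(*) >= 2

Execution result:
name | distinct_customer_count
Camera | 3
Printer | 3
Microphone | 5
Keyboard | 3
Headphones | 3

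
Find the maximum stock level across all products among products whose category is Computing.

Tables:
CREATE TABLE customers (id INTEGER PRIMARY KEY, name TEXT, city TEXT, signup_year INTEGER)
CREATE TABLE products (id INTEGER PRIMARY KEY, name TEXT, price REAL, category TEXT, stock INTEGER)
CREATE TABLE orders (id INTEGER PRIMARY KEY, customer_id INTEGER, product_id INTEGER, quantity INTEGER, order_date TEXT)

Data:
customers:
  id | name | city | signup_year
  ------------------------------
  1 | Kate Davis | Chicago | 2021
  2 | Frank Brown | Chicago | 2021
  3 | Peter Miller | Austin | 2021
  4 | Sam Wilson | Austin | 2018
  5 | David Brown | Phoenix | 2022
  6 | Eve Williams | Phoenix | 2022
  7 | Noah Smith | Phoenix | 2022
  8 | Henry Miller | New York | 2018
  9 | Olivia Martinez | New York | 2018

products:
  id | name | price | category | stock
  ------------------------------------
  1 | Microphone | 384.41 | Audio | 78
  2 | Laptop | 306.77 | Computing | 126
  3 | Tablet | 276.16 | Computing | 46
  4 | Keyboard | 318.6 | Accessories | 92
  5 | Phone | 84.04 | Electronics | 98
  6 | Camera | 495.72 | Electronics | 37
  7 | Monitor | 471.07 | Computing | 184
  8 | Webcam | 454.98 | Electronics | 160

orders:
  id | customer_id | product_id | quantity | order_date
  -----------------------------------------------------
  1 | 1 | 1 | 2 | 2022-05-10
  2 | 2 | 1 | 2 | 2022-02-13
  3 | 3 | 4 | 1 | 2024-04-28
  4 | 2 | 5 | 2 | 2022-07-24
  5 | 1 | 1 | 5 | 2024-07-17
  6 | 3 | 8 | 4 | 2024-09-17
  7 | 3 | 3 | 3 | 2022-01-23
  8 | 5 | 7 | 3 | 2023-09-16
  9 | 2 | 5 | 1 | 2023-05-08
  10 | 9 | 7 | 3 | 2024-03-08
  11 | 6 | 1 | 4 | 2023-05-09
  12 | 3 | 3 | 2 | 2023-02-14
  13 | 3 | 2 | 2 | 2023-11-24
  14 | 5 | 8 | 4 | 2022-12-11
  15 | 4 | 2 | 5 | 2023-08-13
SELECT MAX(stock) FROM products WHERE category = 'Computing'

Execution result:
184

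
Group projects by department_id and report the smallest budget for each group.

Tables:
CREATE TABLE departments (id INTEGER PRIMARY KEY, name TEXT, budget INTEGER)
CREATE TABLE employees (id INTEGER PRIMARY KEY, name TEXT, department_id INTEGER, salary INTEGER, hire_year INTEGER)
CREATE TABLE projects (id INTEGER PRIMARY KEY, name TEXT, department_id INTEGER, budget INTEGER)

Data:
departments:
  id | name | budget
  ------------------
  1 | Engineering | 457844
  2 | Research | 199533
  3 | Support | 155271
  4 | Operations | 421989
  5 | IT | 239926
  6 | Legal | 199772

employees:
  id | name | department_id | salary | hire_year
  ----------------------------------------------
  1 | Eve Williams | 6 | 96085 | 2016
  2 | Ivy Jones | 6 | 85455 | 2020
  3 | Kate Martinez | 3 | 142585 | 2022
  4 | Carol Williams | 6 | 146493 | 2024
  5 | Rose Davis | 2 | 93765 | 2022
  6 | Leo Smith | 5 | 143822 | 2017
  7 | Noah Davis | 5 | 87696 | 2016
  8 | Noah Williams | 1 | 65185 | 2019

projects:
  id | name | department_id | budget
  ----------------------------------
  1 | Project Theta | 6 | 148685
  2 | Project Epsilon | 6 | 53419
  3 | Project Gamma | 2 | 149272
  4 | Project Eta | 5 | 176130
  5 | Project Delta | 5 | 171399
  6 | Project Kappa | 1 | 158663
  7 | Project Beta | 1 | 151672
SELECT department_id, MIN(budget) AS min_budget FROM projects GROUP BY department_id

Execution result:
department_id | min_budget
1 | 151672
2 | 149272
5 | 171399
6 | 53419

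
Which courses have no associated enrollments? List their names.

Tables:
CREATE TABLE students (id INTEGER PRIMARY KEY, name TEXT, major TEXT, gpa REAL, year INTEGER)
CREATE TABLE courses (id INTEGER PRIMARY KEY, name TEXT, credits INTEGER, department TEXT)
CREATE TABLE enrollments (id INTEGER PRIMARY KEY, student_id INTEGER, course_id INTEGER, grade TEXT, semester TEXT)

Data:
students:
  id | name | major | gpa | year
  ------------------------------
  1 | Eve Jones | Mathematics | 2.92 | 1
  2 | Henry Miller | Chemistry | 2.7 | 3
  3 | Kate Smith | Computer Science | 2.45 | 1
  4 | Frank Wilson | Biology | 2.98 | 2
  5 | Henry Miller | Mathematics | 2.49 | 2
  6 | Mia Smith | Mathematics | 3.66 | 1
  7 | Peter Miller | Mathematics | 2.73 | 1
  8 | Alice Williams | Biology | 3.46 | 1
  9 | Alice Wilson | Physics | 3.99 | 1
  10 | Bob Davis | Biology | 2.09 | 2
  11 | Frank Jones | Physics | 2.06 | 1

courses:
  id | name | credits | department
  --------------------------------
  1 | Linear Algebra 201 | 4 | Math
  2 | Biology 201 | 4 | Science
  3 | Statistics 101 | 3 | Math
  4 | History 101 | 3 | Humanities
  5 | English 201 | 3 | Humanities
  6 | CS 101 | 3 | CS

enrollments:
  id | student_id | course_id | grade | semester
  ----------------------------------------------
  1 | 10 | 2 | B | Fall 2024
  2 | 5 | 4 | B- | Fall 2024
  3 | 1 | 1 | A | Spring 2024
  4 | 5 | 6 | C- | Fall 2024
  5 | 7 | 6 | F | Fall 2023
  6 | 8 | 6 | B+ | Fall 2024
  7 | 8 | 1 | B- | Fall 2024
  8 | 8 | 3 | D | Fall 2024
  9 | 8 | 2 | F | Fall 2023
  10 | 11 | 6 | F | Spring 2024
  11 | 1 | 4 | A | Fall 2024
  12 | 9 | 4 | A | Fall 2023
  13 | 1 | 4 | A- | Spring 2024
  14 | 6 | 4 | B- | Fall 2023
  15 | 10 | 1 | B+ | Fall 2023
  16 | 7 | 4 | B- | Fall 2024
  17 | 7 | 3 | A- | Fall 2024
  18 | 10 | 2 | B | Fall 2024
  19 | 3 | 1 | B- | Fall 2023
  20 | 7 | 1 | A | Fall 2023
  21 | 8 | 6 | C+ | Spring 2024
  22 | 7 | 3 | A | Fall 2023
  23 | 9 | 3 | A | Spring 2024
SELECT p.name FROM courses p LEFT JOIN enrollments c ON c.course_id = p.id WHERE c.id IS NULL

Execution result:
English 201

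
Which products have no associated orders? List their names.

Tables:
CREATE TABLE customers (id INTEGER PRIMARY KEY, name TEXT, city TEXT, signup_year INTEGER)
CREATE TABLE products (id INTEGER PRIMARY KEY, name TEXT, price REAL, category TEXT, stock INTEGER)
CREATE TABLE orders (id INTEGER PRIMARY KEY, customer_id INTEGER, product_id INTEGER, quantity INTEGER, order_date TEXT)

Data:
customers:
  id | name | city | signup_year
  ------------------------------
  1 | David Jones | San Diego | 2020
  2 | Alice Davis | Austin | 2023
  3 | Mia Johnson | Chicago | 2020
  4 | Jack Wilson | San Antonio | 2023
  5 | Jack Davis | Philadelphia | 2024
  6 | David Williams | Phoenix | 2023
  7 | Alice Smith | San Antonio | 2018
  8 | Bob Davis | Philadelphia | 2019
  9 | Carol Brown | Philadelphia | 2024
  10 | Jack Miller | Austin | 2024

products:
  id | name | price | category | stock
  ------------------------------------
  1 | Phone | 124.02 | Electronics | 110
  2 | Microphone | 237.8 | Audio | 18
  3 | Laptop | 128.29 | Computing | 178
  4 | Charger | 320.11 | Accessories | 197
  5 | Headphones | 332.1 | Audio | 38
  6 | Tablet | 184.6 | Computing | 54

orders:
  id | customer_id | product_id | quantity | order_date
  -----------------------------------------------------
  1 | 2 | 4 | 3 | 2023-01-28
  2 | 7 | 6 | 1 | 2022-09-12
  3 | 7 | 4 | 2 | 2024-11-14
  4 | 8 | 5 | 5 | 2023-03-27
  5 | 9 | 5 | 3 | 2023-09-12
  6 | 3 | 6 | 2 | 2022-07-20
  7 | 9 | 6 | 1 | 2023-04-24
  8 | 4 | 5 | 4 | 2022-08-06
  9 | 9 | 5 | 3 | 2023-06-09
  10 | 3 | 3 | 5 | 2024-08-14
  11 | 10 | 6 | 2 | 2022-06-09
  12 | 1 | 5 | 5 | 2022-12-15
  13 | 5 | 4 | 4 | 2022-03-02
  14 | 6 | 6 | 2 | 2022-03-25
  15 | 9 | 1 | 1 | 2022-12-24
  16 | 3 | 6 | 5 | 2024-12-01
SELECT p.name FROM products p LEFT JOIN orders c ON c.product_id = p.id WHERE c.id IS NULL

Execution result:
Microphone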